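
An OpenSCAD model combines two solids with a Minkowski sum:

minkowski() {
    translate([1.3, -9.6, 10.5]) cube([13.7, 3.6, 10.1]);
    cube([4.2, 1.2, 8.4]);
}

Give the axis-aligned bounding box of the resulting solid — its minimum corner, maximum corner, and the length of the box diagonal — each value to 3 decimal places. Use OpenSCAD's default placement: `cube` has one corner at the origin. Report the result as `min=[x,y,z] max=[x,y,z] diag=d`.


min=[1.300,-9.600,10.500] max=[19.200,-4.800,29.000] diag=26.186

A = translate([1.3, -9.6, 10.5]) cube([13.7, 3.6, 10.1]) → bbox [1.3,-9.6,10.5] .. [15,-6,20.6]
B = cube([4.2, 1.2, 8.4]) → bbox [0,0,0] .. [4.2,1.2,8.4]
lo = A.lo+B.lo = [1.3+0, -9.6+0, 10.5+0] = [1.300,-9.600,10.500]
hi = A.hi+B.hi = [15+4.2, -6+1.2, 20.6+8.4] = [19.200,-4.800,29.000]
diag = √(17.9²+4.8²+18.5²) = √685.7 = 26.186


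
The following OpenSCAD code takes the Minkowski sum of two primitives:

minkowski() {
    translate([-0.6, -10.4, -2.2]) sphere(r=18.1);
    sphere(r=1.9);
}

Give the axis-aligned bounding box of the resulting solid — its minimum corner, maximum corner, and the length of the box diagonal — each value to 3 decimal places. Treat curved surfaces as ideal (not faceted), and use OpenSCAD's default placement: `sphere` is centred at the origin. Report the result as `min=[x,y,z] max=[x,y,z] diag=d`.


A = translate([-0.6, -10.4, -2.2]) sphere(r=18.1) → bbox [-18.7,-28.5,-20.3] .. [17.5,7.7,15.9]
B = sphere(r=1.9) → bbox [-1.9,-1.9,-1.9] .. [1.9,1.9,1.9]
lo = A.lo+B.lo = [-18.7-1.9, -28.5-1.9, -20.3-1.9] = [-20.600,-30.400,-22.200]
hi = A.hi+B.hi = [17.5+1.9, 7.7+1.9, 15.9+1.9] = [19.400,9.600,17.800]
diag = √(40²+40²+40²) = √4800 = 69.282

min=[-20.600,-30.400,-22.200] max=[19.400,9.600,17.800] diag=69.282


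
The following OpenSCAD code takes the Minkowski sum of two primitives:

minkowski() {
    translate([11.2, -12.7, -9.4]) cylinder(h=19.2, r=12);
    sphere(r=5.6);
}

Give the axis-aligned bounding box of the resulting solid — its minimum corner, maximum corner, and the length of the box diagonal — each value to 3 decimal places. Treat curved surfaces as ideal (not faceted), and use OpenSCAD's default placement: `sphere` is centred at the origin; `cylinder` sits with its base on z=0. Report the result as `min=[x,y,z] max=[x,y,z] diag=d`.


A = translate([11.2, -12.7, -9.4]) cylinder(h=19.2, r=12) → bbox [-0.8,-24.7,-9.4] .. [23.2,-0.7,9.8]
B = sphere(r=5.6) → bbox [-5.6,-5.6,-5.6] .. [5.6,5.6,5.6]
lo = A.lo+B.lo = [-0.8-5.6, -24.7-5.6, -9.4-5.6] = [-6.400,-30.300,-15.000]
hi = A.hi+B.hi = [23.2+5.6, -0.7+5.6, 9.8+5.6] = [28.800,4.900,15.400]
diag = √(35.2²+35.2²+30.4²) = √3402.24 = 58.329

min=[-6.400,-30.300,-15.000] max=[28.800,4.900,15.400] diag=58.329


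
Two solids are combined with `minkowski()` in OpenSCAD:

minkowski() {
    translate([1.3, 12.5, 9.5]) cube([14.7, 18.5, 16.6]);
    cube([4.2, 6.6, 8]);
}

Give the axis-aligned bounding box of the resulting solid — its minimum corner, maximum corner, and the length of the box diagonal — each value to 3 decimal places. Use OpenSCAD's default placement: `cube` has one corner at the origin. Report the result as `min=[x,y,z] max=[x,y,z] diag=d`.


A = translate([1.3, 12.5, 9.5]) cube([14.7, 18.5, 16.6]) → bbox [1.3,12.5,9.5] .. [16,31,26.1]
B = cube([4.2, 6.6, 8]) → bbox [0,0,0] .. [4.2,6.6,8]
lo = A.lo+B.lo = [1.3+0, 12.5+0, 9.5+0] = [1.300,12.500,9.500]
hi = A.hi+B.hi = [16+4.2, 31+6.6, 26.1+8] = [20.200,37.600,34.100]
diag = √(18.9²+25.1²+24.6²) = √1592.38 = 39.905

min=[1.300,12.500,9.500] max=[20.200,37.600,34.100] diag=39.905


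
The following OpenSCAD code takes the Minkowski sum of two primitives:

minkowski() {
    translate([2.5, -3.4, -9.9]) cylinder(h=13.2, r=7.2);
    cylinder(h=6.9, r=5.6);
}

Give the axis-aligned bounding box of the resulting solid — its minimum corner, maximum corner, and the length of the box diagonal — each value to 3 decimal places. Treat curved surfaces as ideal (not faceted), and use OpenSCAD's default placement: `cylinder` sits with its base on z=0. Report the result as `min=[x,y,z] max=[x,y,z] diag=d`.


min=[-10.300,-16.200,-9.900] max=[15.300,9.400,10.200] diag=41.409

A = translate([2.5, -3.4, -9.9]) cylinder(h=13.2, r=7.2) → bbox [-4.7,-10.6,-9.9] .. [9.7,3.8,3.3]
B = cylinder(h=6.9, r=5.6) → bbox [-5.6,-5.6,0] .. [5.6,5.6,6.9]
lo = A.lo+B.lo = [-4.7-5.6, -10.6-5.6, -9.9+0] = [-10.300,-16.200,-9.900]
hi = A.hi+B.hi = [9.7+5.6, 3.8+5.6, 3.3+6.9] = [15.300,9.400,10.200]
diag = √(25.6²+25.6²+20.1²) = √1714.73 = 41.409


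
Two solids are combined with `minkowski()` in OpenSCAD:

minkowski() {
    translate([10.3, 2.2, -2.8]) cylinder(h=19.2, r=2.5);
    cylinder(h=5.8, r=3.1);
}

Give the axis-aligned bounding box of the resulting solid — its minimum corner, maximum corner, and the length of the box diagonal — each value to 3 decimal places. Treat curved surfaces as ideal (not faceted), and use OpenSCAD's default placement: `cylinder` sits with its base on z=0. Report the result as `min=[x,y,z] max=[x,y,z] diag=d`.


min=[4.700,-3.400,-2.800] max=[15.900,7.800,22.200] diag=29.595

A = translate([10.3, 2.2, -2.8]) cylinder(h=19.2, r=2.5) → bbox [7.8,-0.3,-2.8] .. [12.8,4.7,16.4]
B = cylinder(h=5.8, r=3.1) → bbox [-3.1,-3.1,0] .. [3.1,3.1,5.8]
lo = A.lo+B.lo = [7.8-3.1, -0.3-3.1, -2.8+0] = [4.700,-3.400,-2.800]
hi = A.hi+B.hi = [12.8+3.1, 4.7+3.1, 16.4+5.8] = [15.900,7.800,22.200]
diag = √(11.2²+11.2²+25²) = √875.88 = 29.595


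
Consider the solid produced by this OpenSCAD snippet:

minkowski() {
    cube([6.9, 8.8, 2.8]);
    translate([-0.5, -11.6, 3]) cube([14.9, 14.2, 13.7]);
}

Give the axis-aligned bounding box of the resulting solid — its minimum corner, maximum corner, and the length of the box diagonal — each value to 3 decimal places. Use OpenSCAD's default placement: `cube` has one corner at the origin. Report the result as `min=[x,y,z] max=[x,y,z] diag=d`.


min=[-0.500,-11.600,3.000] max=[21.300,11.400,19.500] diag=35.728

A = translate([-0.5, -11.6, 3]) cube([14.9, 14.2, 13.7]) → bbox [-0.5,-11.6,3] .. [14.4,2.6,16.7]
B = cube([6.9, 8.8, 2.8]) → bbox [0,0,0] .. [6.9,8.8,2.8]
lo = A.lo+B.lo = [-0.5+0, -11.6+0, 3+0] = [-0.500,-11.600,3.000]
hi = A.hi+B.hi = [14.4+6.9, 2.6+8.8, 16.7+2.8] = [21.300,11.400,19.500]
diag = √(21.8²+23²+16.5²) = √1276.49 = 35.728


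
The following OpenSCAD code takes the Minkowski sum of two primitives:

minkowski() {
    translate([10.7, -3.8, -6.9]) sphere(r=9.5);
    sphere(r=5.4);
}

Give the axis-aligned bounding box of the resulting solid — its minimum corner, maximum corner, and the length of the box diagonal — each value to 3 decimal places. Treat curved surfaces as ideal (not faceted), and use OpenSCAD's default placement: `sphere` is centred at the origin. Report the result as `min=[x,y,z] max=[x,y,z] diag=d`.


min=[-4.200,-18.700,-21.800] max=[25.600,11.100,8.000] diag=51.615

A = translate([10.7, -3.8, -6.9]) sphere(r=9.5) → bbox [1.2,-13.3,-16.4] .. [20.2,5.7,2.6]
B = sphere(r=5.4) → bbox [-5.4,-5.4,-5.4] .. [5.4,5.4,5.4]
lo = A.lo+B.lo = [1.2-5.4, -13.3-5.4, -16.4-5.4] = [-4.200,-18.700,-21.800]
hi = A.hi+B.hi = [20.2+5.4, 5.7+5.4, 2.6+5.4] = [25.600,11.100,8.000]
diag = √(29.8²+29.8²+29.8²) = √2664.12 = 51.615


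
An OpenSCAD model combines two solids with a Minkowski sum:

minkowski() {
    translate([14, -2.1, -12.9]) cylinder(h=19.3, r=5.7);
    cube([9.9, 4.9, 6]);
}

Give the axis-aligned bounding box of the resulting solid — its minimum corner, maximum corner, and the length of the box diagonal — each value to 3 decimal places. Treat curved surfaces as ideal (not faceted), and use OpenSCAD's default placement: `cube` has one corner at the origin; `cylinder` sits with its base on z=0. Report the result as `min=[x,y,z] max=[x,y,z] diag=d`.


A = translate([14, -2.1, -12.9]) cylinder(h=19.3, r=5.7) → bbox [8.3,-7.8,-12.9] .. [19.7,3.6,6.4]
B = cube([9.9, 4.9, 6]) → bbox [0,0,0] .. [9.9,4.9,6]
lo = A.lo+B.lo = [8.3+0, -7.8+0, -12.9+0] = [8.300,-7.800,-12.900]
hi = A.hi+B.hi = [19.7+9.9, 3.6+4.9, 6.4+6] = [29.600,8.500,12.400]
diag = √(21.3²+16.3²+25.3²) = √1359.47 = 36.871

min=[8.300,-7.800,-12.900] max=[29.600,8.500,12.400] diag=36.871


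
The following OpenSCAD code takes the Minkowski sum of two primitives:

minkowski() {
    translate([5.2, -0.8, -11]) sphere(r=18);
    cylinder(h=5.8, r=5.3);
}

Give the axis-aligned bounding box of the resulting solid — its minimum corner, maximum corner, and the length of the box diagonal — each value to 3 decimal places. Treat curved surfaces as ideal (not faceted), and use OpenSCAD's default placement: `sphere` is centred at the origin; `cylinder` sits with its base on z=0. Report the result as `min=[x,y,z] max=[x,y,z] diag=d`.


min=[-18.100,-24.100,-29.000] max=[28.500,22.500,12.800] diag=78.041

A = translate([5.2, -0.8, -11]) sphere(r=18) → bbox [-12.8,-18.8,-29] .. [23.2,17.2,7]
B = cylinder(h=5.8, r=5.3) → bbox [-5.3,-5.3,0] .. [5.3,5.3,5.8]
lo = A.lo+B.lo = [-12.8-5.3, -18.8-5.3, -29+0] = [-18.100,-24.100,-29.000]
hi = A.hi+B.hi = [23.2+5.3, 17.2+5.3, 7+5.8] = [28.500,22.500,12.800]
diag = √(46.6²+46.6²+41.8²) = √6090.36 = 78.041


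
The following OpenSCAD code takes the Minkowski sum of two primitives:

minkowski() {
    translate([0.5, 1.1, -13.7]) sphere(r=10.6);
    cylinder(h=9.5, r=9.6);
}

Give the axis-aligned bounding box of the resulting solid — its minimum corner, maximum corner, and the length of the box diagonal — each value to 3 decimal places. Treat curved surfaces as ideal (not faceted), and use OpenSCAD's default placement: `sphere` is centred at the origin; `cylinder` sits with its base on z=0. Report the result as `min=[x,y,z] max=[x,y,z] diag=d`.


A = translate([0.5, 1.1, -13.7]) sphere(r=10.6) → bbox [-10.1,-9.5,-24.3] .. [11.1,11.7,-3.1]
B = cylinder(h=9.5, r=9.6) → bbox [-9.6,-9.6,0] .. [9.6,9.6,9.5]
lo = A.lo+B.lo = [-10.1-9.6, -9.5-9.6, -24.3+0] = [-19.700,-19.100,-24.300]
hi = A.hi+B.hi = [11.1+9.6, 11.7+9.6, -3.1+9.5] = [20.700,21.300,6.400]
diag = √(40.4²+40.4²+30.7²) = √4206.81 = 64.860

min=[-19.700,-19.100,-24.300] max=[20.700,21.300,6.400] diag=64.860


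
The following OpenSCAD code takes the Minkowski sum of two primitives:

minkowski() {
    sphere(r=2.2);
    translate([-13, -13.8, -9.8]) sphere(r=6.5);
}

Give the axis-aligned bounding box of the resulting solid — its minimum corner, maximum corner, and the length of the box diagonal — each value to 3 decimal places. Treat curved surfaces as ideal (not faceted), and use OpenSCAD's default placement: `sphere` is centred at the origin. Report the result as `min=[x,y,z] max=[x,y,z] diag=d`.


A = translate([-13, -13.8, -9.8]) sphere(r=6.5) → bbox [-19.5,-20.3,-16.3] .. [-6.5,-7.3,-3.3]
B = sphere(r=2.2) → bbox [-2.2,-2.2,-2.2] .. [2.2,2.2,2.2]
lo = A.lo+B.lo = [-19.5-2.2, -20.3-2.2, -16.3-2.2] = [-21.700,-22.500,-18.500]
hi = A.hi+B.hi = [-6.5+2.2, -7.3+2.2, -3.3+2.2] = [-4.300,-5.100,-1.100]
diag = √(17.4²+17.4²+17.4²) = √908.28 = 30.138

min=[-21.700,-22.500,-18.500] max=[-4.300,-5.100,-1.100] diag=30.138


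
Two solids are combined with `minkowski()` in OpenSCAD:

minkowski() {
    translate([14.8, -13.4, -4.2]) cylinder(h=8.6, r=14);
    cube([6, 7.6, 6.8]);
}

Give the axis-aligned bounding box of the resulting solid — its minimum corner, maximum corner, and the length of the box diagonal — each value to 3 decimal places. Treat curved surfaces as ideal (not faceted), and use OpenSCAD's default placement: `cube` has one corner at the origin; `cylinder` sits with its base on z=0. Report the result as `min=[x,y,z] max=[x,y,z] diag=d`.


min=[0.800,-27.400,-4.200] max=[34.800,8.200,11.200] diag=51.580

A = translate([14.8, -13.4, -4.2]) cylinder(h=8.6, r=14) → bbox [0.8,-27.4,-4.2] .. [28.8,0.6,4.4]
B = cube([6, 7.6, 6.8]) → bbox [0,0,0] .. [6,7.6,6.8]
lo = A.lo+B.lo = [0.8+0, -27.4+0, -4.2+0] = [0.800,-27.400,-4.200]
hi = A.hi+B.hi = [28.8+6, 0.6+7.6, 4.4+6.8] = [34.800,8.200,11.200]
diag = √(34²+35.6²+15.4²) = √2660.52 = 51.580


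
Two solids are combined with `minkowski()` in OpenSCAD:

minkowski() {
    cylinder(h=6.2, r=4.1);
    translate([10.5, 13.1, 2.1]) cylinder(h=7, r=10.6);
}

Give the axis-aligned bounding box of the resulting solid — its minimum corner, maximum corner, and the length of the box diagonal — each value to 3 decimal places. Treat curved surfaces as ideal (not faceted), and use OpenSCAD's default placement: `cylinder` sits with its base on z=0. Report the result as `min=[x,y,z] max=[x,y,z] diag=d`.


A = translate([10.5, 13.1, 2.1]) cylinder(h=7, r=10.6) → bbox [-0.1,2.5,2.1] .. [21.1,23.7,9.1]
B = cylinder(h=6.2, r=4.1) → bbox [-4.1,-4.1,0] .. [4.1,4.1,6.2]
lo = A.lo+B.lo = [-0.1-4.1, 2.5-4.1, 2.1+0] = [-4.200,-1.600,2.100]
hi = A.hi+B.hi = [21.1+4.1, 23.7+4.1, 9.1+6.2] = [25.200,27.800,15.300]
diag = √(29.4²+29.4²+13.2²) = √1902.96 = 43.623

min=[-4.200,-1.600,2.100] max=[25.200,27.800,15.300] diag=43.623


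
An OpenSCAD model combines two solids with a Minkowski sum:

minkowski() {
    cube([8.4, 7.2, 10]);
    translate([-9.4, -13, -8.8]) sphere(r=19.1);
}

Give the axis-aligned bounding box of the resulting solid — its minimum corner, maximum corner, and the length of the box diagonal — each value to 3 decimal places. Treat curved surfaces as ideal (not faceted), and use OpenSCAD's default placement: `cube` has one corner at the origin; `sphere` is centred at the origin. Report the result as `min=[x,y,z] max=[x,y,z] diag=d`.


A = translate([-9.4, -13, -8.8]) sphere(r=19.1) → bbox [-28.5,-32.1,-27.9] .. [9.7,6.1,10.3]
B = cube([8.4, 7.2, 10]) → bbox [0,0,0] .. [8.4,7.2,10]
lo = A.lo+B.lo = [-28.5+0, -32.1+0, -27.9+0] = [-28.500,-32.100,-27.900]
hi = A.hi+B.hi = [9.7+8.4, 6.1+7.2, 10.3+10] = [18.100,13.300,20.300]
diag = √(46.6²+45.4²+48.2²) = √6555.96 = 80.969

min=[-28.500,-32.100,-27.900] max=[18.100,13.300,20.300] diag=80.969


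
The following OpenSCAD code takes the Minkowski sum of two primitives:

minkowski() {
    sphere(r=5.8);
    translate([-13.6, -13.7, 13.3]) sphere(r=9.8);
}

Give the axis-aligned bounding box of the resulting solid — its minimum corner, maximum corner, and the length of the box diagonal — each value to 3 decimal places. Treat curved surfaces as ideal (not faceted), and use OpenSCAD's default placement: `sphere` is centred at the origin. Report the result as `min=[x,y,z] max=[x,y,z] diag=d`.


min=[-29.200,-29.300,-2.300] max=[2.000,1.900,28.900] diag=54.040

A = translate([-13.6, -13.7, 13.3]) sphere(r=9.8) → bbox [-23.4,-23.5,3.5] .. [-3.8,-3.9,23.1]
B = sphere(r=5.8) → bbox [-5.8,-5.8,-5.8] .. [5.8,5.8,5.8]
lo = A.lo+B.lo = [-23.4-5.8, -23.5-5.8, 3.5-5.8] = [-29.200,-29.300,-2.300]
hi = A.hi+B.hi = [-3.8+5.8, -3.9+5.8, 23.1+5.8] = [2.000,1.900,28.900]
diag = √(31.2²+31.2²+31.2²) = √2920.32 = 54.040


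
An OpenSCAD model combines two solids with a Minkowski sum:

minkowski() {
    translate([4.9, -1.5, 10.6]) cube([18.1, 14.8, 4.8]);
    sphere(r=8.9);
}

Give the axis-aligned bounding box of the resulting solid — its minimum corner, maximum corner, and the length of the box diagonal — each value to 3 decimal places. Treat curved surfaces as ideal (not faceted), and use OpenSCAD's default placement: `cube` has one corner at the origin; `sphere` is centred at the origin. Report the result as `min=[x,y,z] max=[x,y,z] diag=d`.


min=[-4.000,-10.400,1.700] max=[31.900,22.200,24.300] diag=53.501

A = translate([4.9, -1.5, 10.6]) cube([18.1, 14.8, 4.8]) → bbox [4.9,-1.5,10.6] .. [23,13.3,15.4]
B = sphere(r=8.9) → bbox [-8.9,-8.9,-8.9] .. [8.9,8.9,8.9]
lo = A.lo+B.lo = [4.9-8.9, -1.5-8.9, 10.6-8.9] = [-4.000,-10.400,1.700]
hi = A.hi+B.hi = [23+8.9, 13.3+8.9, 15.4+8.9] = [31.900,22.200,24.300]
diag = √(35.9²+32.6²+22.6²) = √2862.33 = 53.501


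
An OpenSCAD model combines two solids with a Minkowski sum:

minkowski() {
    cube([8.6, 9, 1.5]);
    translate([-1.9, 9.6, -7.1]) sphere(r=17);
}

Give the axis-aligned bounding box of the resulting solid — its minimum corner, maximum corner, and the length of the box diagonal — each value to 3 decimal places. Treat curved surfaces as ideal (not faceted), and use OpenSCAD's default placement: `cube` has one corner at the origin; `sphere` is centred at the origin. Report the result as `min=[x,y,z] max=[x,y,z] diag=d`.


min=[-18.900,-7.400,-24.100] max=[23.700,35.600,11.400] diag=70.171

A = translate([-1.9, 9.6, -7.1]) sphere(r=17) → bbox [-18.9,-7.4,-24.1] .. [15.1,26.6,9.9]
B = cube([8.6, 9, 1.5]) → bbox [0,0,0] .. [8.6,9,1.5]
lo = A.lo+B.lo = [-18.9+0, -7.4+0, -24.1+0] = [-18.900,-7.400,-24.100]
hi = A.hi+B.hi = [15.1+8.6, 26.6+9, 9.9+1.5] = [23.700,35.600,11.400]
diag = √(42.6²+43²+35.5²) = √4924.01 = 70.171


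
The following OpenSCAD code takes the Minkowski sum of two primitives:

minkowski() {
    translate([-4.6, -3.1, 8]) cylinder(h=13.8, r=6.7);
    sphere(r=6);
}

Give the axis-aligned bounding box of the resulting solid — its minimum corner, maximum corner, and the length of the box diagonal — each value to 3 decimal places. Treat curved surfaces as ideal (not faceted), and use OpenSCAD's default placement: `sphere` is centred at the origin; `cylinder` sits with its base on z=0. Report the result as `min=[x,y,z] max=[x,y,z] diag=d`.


min=[-17.300,-15.800,2.000] max=[8.100,9.600,27.800] diag=44.226

A = translate([-4.6, -3.1, 8]) cylinder(h=13.8, r=6.7) → bbox [-11.3,-9.8,8] .. [2.1,3.6,21.8]
B = sphere(r=6) → bbox [-6,-6,-6] .. [6,6,6]
lo = A.lo+B.lo = [-11.3-6, -9.8-6, 8-6] = [-17.300,-15.800,2.000]
hi = A.hi+B.hi = [2.1+6, 3.6+6, 21.8+6] = [8.100,9.600,27.800]
diag = √(25.4²+25.4²+25.8²) = √1955.96 = 44.226


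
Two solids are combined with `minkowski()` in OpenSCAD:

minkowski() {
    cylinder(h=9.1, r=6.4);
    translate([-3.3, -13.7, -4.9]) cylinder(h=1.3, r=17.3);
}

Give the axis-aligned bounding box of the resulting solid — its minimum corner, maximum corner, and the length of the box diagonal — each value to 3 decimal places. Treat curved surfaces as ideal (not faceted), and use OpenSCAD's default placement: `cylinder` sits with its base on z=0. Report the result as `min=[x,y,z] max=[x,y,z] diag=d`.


min=[-27.000,-37.400,-4.900] max=[20.400,10.000,5.500] diag=67.836

A = translate([-3.3, -13.7, -4.9]) cylinder(h=1.3, r=17.3) → bbox [-20.6,-31,-4.9] .. [14,3.6,-3.6]
B = cylinder(h=9.1, r=6.4) → bbox [-6.4,-6.4,0] .. [6.4,6.4,9.1]
lo = A.lo+B.lo = [-20.6-6.4, -31-6.4, -4.9+0] = [-27.000,-37.400,-4.900]
hi = A.hi+B.hi = [14+6.4, 3.6+6.4, -3.6+9.1] = [20.400,10.000,5.500]
diag = √(47.4²+47.4²+10.4²) = √4601.68 = 67.836


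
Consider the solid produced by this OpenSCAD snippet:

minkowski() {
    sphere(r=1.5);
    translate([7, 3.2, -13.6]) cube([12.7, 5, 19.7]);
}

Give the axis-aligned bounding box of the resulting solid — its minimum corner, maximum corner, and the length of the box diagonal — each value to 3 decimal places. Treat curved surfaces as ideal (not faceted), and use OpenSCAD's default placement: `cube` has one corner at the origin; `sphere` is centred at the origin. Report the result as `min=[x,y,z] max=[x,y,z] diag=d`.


min=[5.500,1.700,-15.100] max=[21.200,9.700,7.600] diag=28.736

A = translate([7, 3.2, -13.6]) cube([12.7, 5, 19.7]) → bbox [7,3.2,-13.6] .. [19.7,8.2,6.1]
B = sphere(r=1.5) → bbox [-1.5,-1.5,-1.5] .. [1.5,1.5,1.5]
lo = A.lo+B.lo = [7-1.5, 3.2-1.5, -13.6-1.5] = [5.500,1.700,-15.100]
hi = A.hi+B.hi = [19.7+1.5, 8.2+1.5, 6.1+1.5] = [21.200,9.700,7.600]
diag = √(15.7²+8²+22.7²) = √825.78 = 28.736


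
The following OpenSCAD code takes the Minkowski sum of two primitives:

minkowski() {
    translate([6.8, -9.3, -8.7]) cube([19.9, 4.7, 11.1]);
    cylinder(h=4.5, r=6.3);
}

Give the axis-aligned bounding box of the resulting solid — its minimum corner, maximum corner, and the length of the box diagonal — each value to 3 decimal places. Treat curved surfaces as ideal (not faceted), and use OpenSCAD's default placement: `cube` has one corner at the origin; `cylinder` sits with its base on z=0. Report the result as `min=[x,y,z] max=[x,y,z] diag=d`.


min=[0.500,-15.600,-8.700] max=[33.000,1.700,6.900] diag=39.986

A = translate([6.8, -9.3, -8.7]) cube([19.9, 4.7, 11.1]) → bbox [6.8,-9.3,-8.7] .. [26.7,-4.6,2.4]
B = cylinder(h=4.5, r=6.3) → bbox [-6.3,-6.3,0] .. [6.3,6.3,4.5]
lo = A.lo+B.lo = [6.8-6.3, -9.3-6.3, -8.7+0] = [0.500,-15.600,-8.700]
hi = A.hi+B.hi = [26.7+6.3, -4.6+6.3, 2.4+4.5] = [33.000,1.700,6.900]
diag = √(32.5²+17.3²+15.6²) = √1598.9 = 39.986


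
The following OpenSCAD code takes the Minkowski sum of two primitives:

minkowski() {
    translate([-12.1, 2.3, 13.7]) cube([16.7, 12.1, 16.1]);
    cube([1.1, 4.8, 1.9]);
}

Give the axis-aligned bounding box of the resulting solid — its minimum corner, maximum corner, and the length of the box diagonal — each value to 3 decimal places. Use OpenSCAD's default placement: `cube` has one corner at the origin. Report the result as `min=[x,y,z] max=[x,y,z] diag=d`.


A = translate([-12.1, 2.3, 13.7]) cube([16.7, 12.1, 16.1]) → bbox [-12.1,2.3,13.7] .. [4.6,14.4,29.8]
B = cube([1.1, 4.8, 1.9]) → bbox [0,0,0] .. [1.1,4.8,1.9]
lo = A.lo+B.lo = [-12.1+0, 2.3+0, 13.7+0] = [-12.100,2.300,13.700]
hi = A.hi+B.hi = [4.6+1.1, 14.4+4.8, 29.8+1.9] = [5.700,19.200,31.700]
diag = √(17.8²+16.9²+18²) = √926.45 = 30.438

min=[-12.100,2.300,13.700] max=[5.700,19.200,31.700] diag=30.438


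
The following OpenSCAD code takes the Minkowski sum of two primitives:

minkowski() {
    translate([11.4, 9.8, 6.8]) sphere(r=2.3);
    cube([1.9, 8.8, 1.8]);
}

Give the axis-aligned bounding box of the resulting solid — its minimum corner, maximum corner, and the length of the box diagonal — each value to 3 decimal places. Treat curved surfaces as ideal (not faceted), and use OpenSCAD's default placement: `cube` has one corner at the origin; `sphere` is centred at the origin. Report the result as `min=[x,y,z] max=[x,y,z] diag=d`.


A = translate([11.4, 9.8, 6.8]) sphere(r=2.3) → bbox [9.1,7.5,4.5] .. [13.7,12.1,9.1]
B = cube([1.9, 8.8, 1.8]) → bbox [0,0,0] .. [1.9,8.8,1.8]
lo = A.lo+B.lo = [9.1+0, 7.5+0, 4.5+0] = [9.100,7.500,4.500]
hi = A.hi+B.hi = [13.7+1.9, 12.1+8.8, 9.1+1.8] = [15.600,20.900,10.900]
diag = √(6.5²+13.4²+6.4²) = √262.77 = 16.210

min=[9.100,7.500,4.500] max=[15.600,20.900,10.900] diag=16.210


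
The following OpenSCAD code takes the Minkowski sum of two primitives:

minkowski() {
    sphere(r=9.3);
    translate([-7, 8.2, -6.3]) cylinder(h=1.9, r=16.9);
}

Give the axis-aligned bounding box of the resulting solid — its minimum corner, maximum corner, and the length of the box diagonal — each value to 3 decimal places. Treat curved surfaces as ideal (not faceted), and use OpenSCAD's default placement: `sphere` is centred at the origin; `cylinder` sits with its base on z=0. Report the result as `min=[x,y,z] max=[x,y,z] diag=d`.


min=[-33.200,-18.000,-15.600] max=[19.200,34.400,4.900] diag=76.888

A = translate([-7, 8.2, -6.3]) cylinder(h=1.9, r=16.9) → bbox [-23.9,-8.7,-6.3] .. [9.9,25.1,-4.4]
B = sphere(r=9.3) → bbox [-9.3,-9.3,-9.3] .. [9.3,9.3,9.3]
lo = A.lo+B.lo = [-23.9-9.3, -8.7-9.3, -6.3-9.3] = [-33.200,-18.000,-15.600]
hi = A.hi+B.hi = [9.9+9.3, 25.1+9.3, -4.4+9.3] = [19.200,34.400,4.900]
diag = √(52.4²+52.4²+20.5²) = √5911.77 = 76.888


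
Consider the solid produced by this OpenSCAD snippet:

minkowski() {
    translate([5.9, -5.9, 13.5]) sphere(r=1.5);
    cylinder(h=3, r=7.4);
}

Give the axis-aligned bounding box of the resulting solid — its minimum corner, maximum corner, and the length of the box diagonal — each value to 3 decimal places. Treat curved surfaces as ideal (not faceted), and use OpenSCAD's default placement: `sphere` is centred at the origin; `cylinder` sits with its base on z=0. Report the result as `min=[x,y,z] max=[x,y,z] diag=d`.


min=[-3.000,-14.800,12.000] max=[14.800,3.000,18.000] diag=25.878

A = translate([5.9, -5.9, 13.5]) sphere(r=1.5) → bbox [4.4,-7.4,12] .. [7.4,-4.4,15]
B = cylinder(h=3, r=7.4) → bbox [-7.4,-7.4,0] .. [7.4,7.4,3]
lo = A.lo+B.lo = [4.4-7.4, -7.4-7.4, 12+0] = [-3.000,-14.800,12.000]
hi = A.hi+B.hi = [7.4+7.4, -4.4+7.4, 15+3] = [14.800,3.000,18.000]
diag = √(17.8²+17.8²+6²) = √669.68 = 25.878


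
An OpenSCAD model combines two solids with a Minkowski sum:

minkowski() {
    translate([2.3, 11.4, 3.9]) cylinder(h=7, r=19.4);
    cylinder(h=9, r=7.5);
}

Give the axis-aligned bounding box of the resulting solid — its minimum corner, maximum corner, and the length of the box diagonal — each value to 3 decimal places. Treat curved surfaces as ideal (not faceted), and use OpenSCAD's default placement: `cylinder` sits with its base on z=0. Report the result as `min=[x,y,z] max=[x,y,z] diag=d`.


min=[-24.600,-15.500,3.900] max=[29.200,38.300,19.900] diag=77.749

A = translate([2.3, 11.4, 3.9]) cylinder(h=7, r=19.4) → bbox [-17.1,-8,3.9] .. [21.7,30.8,10.9]
B = cylinder(h=9, r=7.5) → bbox [-7.5,-7.5,0] .. [7.5,7.5,9]
lo = A.lo+B.lo = [-17.1-7.5, -8-7.5, 3.9+0] = [-24.600,-15.500,3.900]
hi = A.hi+B.hi = [21.7+7.5, 30.8+7.5, 10.9+9] = [29.200,38.300,19.900]
diag = √(53.8²+53.8²+16²) = √6044.88 = 77.749


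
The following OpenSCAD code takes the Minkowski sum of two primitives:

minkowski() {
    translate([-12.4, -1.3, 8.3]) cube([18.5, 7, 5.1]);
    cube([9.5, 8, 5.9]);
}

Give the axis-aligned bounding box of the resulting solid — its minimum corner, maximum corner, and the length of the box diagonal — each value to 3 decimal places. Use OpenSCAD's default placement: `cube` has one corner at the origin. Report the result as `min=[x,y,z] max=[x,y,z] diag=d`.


min=[-12.400,-1.300,8.300] max=[15.600,13.700,19.300] diag=33.615

A = translate([-12.4, -1.3, 8.3]) cube([18.5, 7, 5.1]) → bbox [-12.4,-1.3,8.3] .. [6.1,5.7,13.4]
B = cube([9.5, 8, 5.9]) → bbox [0,0,0] .. [9.5,8,5.9]
lo = A.lo+B.lo = [-12.4+0, -1.3+0, 8.3+0] = [-12.400,-1.300,8.300]
hi = A.hi+B.hi = [6.1+9.5, 5.7+8, 13.4+5.9] = [15.600,13.700,19.300]
diag = √(28²+15²+11²) = √1130 = 33.615


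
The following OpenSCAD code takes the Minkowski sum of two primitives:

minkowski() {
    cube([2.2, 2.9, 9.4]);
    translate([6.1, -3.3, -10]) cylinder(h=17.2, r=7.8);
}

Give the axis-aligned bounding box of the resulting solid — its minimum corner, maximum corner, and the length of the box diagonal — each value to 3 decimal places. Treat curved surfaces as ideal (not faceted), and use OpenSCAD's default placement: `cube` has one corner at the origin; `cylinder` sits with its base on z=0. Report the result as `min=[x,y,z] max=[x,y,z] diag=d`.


min=[-1.700,-11.100,-10.000] max=[16.100,7.400,16.600] diag=36.968

A = translate([6.1, -3.3, -10]) cylinder(h=17.2, r=7.8) → bbox [-1.7,-11.1,-10] .. [13.9,4.5,7.2]
B = cube([2.2, 2.9, 9.4]) → bbox [0,0,0] .. [2.2,2.9,9.4]
lo = A.lo+B.lo = [-1.7+0, -11.1+0, -10+0] = [-1.700,-11.100,-10.000]
hi = A.hi+B.hi = [13.9+2.2, 4.5+2.9, 7.2+9.4] = [16.100,7.400,16.600]
diag = √(17.8²+18.5²+26.6²) = √1366.65 = 36.968


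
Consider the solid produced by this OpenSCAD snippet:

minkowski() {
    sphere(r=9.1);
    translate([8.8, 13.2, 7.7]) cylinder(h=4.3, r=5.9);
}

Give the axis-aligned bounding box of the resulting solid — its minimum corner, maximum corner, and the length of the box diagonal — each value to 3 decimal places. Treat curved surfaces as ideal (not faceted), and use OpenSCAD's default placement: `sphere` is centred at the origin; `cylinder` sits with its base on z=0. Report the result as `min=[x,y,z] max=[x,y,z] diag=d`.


min=[-6.200,-1.800,-1.400] max=[23.800,28.200,21.100] diag=48.023

A = translate([8.8, 13.2, 7.7]) cylinder(h=4.3, r=5.9) → bbox [2.9,7.3,7.7] .. [14.7,19.1,12]
B = sphere(r=9.1) → bbox [-9.1,-9.1,-9.1] .. [9.1,9.1,9.1]
lo = A.lo+B.lo = [2.9-9.1, 7.3-9.1, 7.7-9.1] = [-6.200,-1.800,-1.400]
hi = A.hi+B.hi = [14.7+9.1, 19.1+9.1, 12+9.1] = [23.800,28.200,21.100]
diag = √(30²+30²+22.5²) = √2306.25 = 48.023


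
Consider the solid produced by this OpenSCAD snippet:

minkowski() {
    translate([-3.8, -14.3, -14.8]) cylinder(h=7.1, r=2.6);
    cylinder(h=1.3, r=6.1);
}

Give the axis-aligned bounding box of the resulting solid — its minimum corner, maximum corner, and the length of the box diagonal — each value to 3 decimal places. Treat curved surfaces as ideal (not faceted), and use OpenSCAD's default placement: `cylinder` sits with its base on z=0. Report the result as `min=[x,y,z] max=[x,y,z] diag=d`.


min=[-12.500,-23.000,-14.800] max=[4.900,-5.600,-6.400] diag=26.002

A = translate([-3.8, -14.3, -14.8]) cylinder(h=7.1, r=2.6) → bbox [-6.4,-16.9,-14.8] .. [-1.2,-11.7,-7.7]
B = cylinder(h=1.3, r=6.1) → bbox [-6.1,-6.1,0] .. [6.1,6.1,1.3]
lo = A.lo+B.lo = [-6.4-6.1, -16.9-6.1, -14.8+0] = [-12.500,-23.000,-14.800]
hi = A.hi+B.hi = [-1.2+6.1, -11.7+6.1, -7.7+1.3] = [4.900,-5.600,-6.400]
diag = √(17.4²+17.4²+8.4²) = √676.08 = 26.002


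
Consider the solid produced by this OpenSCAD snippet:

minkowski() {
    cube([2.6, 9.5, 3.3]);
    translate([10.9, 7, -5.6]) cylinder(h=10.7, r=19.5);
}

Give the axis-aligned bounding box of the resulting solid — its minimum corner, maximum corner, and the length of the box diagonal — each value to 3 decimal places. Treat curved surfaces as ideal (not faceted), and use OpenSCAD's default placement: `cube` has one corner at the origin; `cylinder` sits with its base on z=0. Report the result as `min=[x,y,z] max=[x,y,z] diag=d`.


A = translate([10.9, 7, -5.6]) cylinder(h=10.7, r=19.5) → bbox [-8.6,-12.5,-5.6] .. [30.4,26.5,5.1]
B = cube([2.6, 9.5, 3.3]) → bbox [0,0,0] .. [2.6,9.5,3.3]
lo = A.lo+B.lo = [-8.6+0, -12.5+0, -5.6+0] = [-8.600,-12.500,-5.600]
hi = A.hi+B.hi = [30.4+2.6, 26.5+9.5, 5.1+3.3] = [33.000,36.000,8.400]
diag = √(41.6²+48.5²+14²) = √4278.81 = 65.413

min=[-8.600,-12.500,-5.600] max=[33.000,36.000,8.400] diag=65.413


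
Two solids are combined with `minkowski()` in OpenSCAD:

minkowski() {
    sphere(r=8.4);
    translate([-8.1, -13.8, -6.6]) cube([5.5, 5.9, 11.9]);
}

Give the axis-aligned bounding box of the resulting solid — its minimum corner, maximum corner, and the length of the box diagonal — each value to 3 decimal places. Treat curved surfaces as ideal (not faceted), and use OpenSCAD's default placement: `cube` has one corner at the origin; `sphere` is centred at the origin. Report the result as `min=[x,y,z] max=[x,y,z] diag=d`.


A = translate([-8.1, -13.8, -6.6]) cube([5.5, 5.9, 11.9]) → bbox [-8.1,-13.8,-6.6] .. [-2.6,-7.9,5.3]
B = sphere(r=8.4) → bbox [-8.4,-8.4,-8.4] .. [8.4,8.4,8.4]
lo = A.lo+B.lo = [-8.1-8.4, -13.8-8.4, -6.6-8.4] = [-16.500,-22.200,-15.000]
hi = A.hi+B.hi = [-2.6+8.4, -7.9+8.4, 5.3+8.4] = [5.800,0.500,13.700]
diag = √(22.3²+22.7²+28.7²) = √1836.27 = 42.852

min=[-16.500,-22.200,-15.000] max=[5.800,0.500,13.700] diag=42.852


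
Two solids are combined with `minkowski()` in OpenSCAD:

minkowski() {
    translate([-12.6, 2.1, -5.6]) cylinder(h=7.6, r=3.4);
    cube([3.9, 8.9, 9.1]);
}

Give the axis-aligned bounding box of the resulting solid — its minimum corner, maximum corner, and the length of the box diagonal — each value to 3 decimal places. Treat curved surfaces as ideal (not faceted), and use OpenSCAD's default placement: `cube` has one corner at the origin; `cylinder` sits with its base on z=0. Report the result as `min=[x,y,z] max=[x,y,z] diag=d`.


A = translate([-12.6, 2.1, -5.6]) cylinder(h=7.6, r=3.4) → bbox [-16,-1.3,-5.6] .. [-9.2,5.5,2]
B = cube([3.9, 8.9, 9.1]) → bbox [0,0,0] .. [3.9,8.9,9.1]
lo = A.lo+B.lo = [-16+0, -1.3+0, -5.6+0] = [-16.000,-1.300,-5.600]
hi = A.hi+B.hi = [-9.2+3.9, 5.5+8.9, 2+9.1] = [-5.300,14.400,11.100]
diag = √(10.7²+15.7²+16.7²) = √639.87 = 25.296

min=[-16.000,-1.300,-5.600] max=[-5.300,14.400,11.100] diag=25.296


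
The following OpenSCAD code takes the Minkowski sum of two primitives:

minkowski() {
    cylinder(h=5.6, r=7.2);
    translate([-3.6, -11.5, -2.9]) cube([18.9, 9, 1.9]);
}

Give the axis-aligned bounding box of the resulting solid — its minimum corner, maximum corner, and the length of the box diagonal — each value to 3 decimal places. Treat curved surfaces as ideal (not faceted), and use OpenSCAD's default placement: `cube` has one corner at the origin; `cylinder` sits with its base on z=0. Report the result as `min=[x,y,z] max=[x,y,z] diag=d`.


A = translate([-3.6, -11.5, -2.9]) cube([18.9, 9, 1.9]) → bbox [-3.6,-11.5,-2.9] .. [15.3,-2.5,-1]
B = cylinder(h=5.6, r=7.2) → bbox [-7.2,-7.2,0] .. [7.2,7.2,5.6]
lo = A.lo+B.lo = [-3.6-7.2, -11.5-7.2, -2.9+0] = [-10.800,-18.700,-2.900]
hi = A.hi+B.hi = [15.3+7.2, -2.5+7.2, -1+5.6] = [22.500,4.700,4.600]
diag = √(33.3²+23.4²+7.5²) = √1712.7 = 41.385

min=[-10.800,-18.700,-2.900] max=[22.500,4.700,4.600] diag=41.385


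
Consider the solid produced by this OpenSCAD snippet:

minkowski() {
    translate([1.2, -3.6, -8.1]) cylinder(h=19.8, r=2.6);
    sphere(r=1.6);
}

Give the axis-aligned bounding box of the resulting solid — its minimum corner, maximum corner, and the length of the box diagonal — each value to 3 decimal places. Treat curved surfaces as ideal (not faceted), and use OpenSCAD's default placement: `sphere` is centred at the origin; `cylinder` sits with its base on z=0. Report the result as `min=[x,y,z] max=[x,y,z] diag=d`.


min=[-3.000,-7.800,-9.700] max=[5.400,0.600,13.300] diag=25.887

A = translate([1.2, -3.6, -8.1]) cylinder(h=19.8, r=2.6) → bbox [-1.4,-6.2,-8.1] .. [3.8,-1,11.7]
B = sphere(r=1.6) → bbox [-1.6,-1.6,-1.6] .. [1.6,1.6,1.6]
lo = A.lo+B.lo = [-1.4-1.6, -6.2-1.6, -8.1-1.6] = [-3.000,-7.800,-9.700]
hi = A.hi+B.hi = [3.8+1.6, -1+1.6, 11.7+1.6] = [5.400,0.600,13.300]
diag = √(8.4²+8.4²+23²) = √670.12 = 25.887


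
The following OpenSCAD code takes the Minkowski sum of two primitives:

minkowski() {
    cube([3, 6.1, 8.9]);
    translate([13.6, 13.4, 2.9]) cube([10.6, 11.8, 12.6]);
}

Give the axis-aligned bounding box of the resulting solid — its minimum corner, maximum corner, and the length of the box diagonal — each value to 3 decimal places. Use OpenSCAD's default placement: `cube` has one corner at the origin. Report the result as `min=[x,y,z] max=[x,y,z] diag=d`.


min=[13.600,13.400,2.900] max=[27.200,31.300,24.400] diag=31.107

A = translate([13.6, 13.4, 2.9]) cube([10.6, 11.8, 12.6]) → bbox [13.6,13.4,2.9] .. [24.2,25.2,15.5]
B = cube([3, 6.1, 8.9]) → bbox [0,0,0] .. [3,6.1,8.9]
lo = A.lo+B.lo = [13.6+0, 13.4+0, 2.9+0] = [13.600,13.400,2.900]
hi = A.hi+B.hi = [24.2+3, 25.2+6.1, 15.5+8.9] = [27.200,31.300,24.400]
diag = √(13.6²+17.9²+21.5²) = √967.62 = 31.107


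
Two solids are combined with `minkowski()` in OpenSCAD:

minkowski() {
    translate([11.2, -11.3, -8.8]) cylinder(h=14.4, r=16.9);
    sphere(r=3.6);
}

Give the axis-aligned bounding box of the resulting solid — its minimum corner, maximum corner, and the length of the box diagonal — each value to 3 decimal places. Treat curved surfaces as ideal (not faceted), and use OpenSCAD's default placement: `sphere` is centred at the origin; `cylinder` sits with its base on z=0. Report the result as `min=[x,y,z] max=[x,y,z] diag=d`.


A = translate([11.2, -11.3, -8.8]) cylinder(h=14.4, r=16.9) → bbox [-5.7,-28.2,-8.8] .. [28.1,5.6,5.6]
B = sphere(r=3.6) → bbox [-3.6,-3.6,-3.6] .. [3.6,3.6,3.6]
lo = A.lo+B.lo = [-5.7-3.6, -28.2-3.6, -8.8-3.6] = [-9.300,-31.800,-12.400]
hi = A.hi+B.hi = [28.1+3.6, 5.6+3.6, 5.6+3.6] = [31.700,9.200,9.200]
diag = √(41²+41²+21.6²) = √3828.56 = 61.875

min=[-9.300,-31.800,-12.400] max=[31.700,9.200,9.200] diag=61.875


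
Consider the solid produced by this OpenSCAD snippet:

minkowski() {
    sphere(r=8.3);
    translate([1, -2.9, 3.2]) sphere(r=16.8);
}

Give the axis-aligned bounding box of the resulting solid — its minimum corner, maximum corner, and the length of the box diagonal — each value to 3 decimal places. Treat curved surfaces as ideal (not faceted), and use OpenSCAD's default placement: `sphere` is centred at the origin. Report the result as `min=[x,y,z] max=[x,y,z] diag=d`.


A = translate([1, -2.9, 3.2]) sphere(r=16.8) → bbox [-15.8,-19.7,-13.6] .. [17.8,13.9,20]
B = sphere(r=8.3) → bbox [-8.3,-8.3,-8.3] .. [8.3,8.3,8.3]
lo = A.lo+B.lo = [-15.8-8.3, -19.7-8.3, -13.6-8.3] = [-24.100,-28.000,-21.900]
hi = A.hi+B.hi = [17.8+8.3, 13.9+8.3, 20+8.3] = [26.100,22.200,28.300]
diag = √(50.2²+50.2²+50.2²) = √7560.12 = 86.949

min=[-24.100,-28.000,-21.900] max=[26.100,22.200,28.300] diag=86.949


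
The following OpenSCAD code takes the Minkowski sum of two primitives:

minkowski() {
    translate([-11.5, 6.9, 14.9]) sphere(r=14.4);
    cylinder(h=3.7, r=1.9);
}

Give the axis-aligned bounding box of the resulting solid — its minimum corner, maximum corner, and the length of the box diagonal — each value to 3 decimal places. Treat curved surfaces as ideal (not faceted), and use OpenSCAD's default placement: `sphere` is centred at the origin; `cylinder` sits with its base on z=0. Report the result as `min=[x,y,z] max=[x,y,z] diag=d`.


min=[-27.800,-9.400,0.500] max=[4.800,23.200,33.000] diag=56.407

A = translate([-11.5, 6.9, 14.9]) sphere(r=14.4) → bbox [-25.9,-7.5,0.5] .. [2.9,21.3,29.3]
B = cylinder(h=3.7, r=1.9) → bbox [-1.9,-1.9,0] .. [1.9,1.9,3.7]
lo = A.lo+B.lo = [-25.9-1.9, -7.5-1.9, 0.5+0] = [-27.800,-9.400,0.500]
hi = A.hi+B.hi = [2.9+1.9, 21.3+1.9, 29.3+3.7] = [4.800,23.200,33.000]
diag = √(32.6²+32.6²+32.5²) = √3181.77 = 56.407


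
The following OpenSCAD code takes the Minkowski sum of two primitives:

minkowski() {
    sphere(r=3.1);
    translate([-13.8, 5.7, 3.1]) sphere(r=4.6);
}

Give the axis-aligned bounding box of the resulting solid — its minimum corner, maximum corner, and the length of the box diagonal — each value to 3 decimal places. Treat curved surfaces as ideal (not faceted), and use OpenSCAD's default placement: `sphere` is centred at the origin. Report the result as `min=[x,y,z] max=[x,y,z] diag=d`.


min=[-21.500,-2.000,-4.600] max=[-6.100,13.400,10.800] diag=26.674

A = translate([-13.8, 5.7, 3.1]) sphere(r=4.6) → bbox [-18.4,1.1,-1.5] .. [-9.2,10.3,7.7]
B = sphere(r=3.1) → bbox [-3.1,-3.1,-3.1] .. [3.1,3.1,3.1]
lo = A.lo+B.lo = [-18.4-3.1, 1.1-3.1, -1.5-3.1] = [-21.500,-2.000,-4.600]
hi = A.hi+B.hi = [-9.2+3.1, 10.3+3.1, 7.7+3.1] = [-6.100,13.400,10.800]
diag = √(15.4²+15.4²+15.4²) = √711.48 = 26.674


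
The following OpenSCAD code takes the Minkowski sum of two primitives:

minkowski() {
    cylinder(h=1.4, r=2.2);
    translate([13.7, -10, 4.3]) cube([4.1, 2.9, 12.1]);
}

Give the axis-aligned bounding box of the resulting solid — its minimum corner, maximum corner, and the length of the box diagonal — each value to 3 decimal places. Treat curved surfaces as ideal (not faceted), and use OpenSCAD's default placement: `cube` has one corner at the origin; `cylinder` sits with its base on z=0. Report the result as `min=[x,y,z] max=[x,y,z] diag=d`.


A = translate([13.7, -10, 4.3]) cube([4.1, 2.9, 12.1]) → bbox [13.7,-10,4.3] .. [17.8,-7.1,16.4]
B = cylinder(h=1.4, r=2.2) → bbox [-2.2,-2.2,0] .. [2.2,2.2,1.4]
lo = A.lo+B.lo = [13.7-2.2, -10-2.2, 4.3+0] = [11.500,-12.200,4.300]
hi = A.hi+B.hi = [17.8+2.2, -7.1+2.2, 16.4+1.4] = [20.000,-4.900,17.800]
diag = √(8.5²+7.3²+13.5²) = √307.79 = 17.544

min=[11.500,-12.200,4.300] max=[20.000,-4.900,17.800] diag=17.544


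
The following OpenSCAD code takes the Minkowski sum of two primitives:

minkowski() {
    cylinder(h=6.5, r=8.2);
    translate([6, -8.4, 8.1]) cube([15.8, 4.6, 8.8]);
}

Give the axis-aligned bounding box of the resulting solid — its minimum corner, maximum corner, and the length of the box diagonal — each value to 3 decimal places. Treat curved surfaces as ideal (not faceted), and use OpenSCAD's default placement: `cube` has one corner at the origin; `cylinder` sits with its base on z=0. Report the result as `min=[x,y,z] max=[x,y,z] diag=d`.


A = translate([6, -8.4, 8.1]) cube([15.8, 4.6, 8.8]) → bbox [6,-8.4,8.1] .. [21.8,-3.8,16.9]
B = cylinder(h=6.5, r=8.2) → bbox [-8.2,-8.2,0] .. [8.2,8.2,6.5]
lo = A.lo+B.lo = [6-8.2, -8.4-8.2, 8.1+0] = [-2.200,-16.600,8.100]
hi = A.hi+B.hi = [21.8+8.2, -3.8+8.2, 16.9+6.5] = [30.000,4.400,23.400]
diag = √(32.2²+21²+15.3²) = √1711.93 = 41.375

min=[-2.200,-16.600,8.100] max=[30.000,4.400,23.400] diag=41.375
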